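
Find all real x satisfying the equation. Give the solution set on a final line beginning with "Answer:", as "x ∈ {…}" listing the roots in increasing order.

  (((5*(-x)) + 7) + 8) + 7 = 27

Step 1. [(((5*(-x)) + 7) + 8) + 7 = 27] +7 is outermost — subtract 7 both sides. So sub: ((5*(-x)) + 7) + 8 = 20.
Step 2. [((5*(-x)) + 7) + 8 = 20] 8 comes off first (subtract 8). So sub: (5*(-x)) + 7 = 12.
Step 3. [(5*(-x)) + 7 = 12] peel the +7: subtract 7 from each side ⇒ sub: 5*(-x) = 5.
Step 4. [5*(-x) = 5] LHS = 5·(…); ÷5 both sides, so div: -x = 1.
Step 5. [-x = 1] flip signs both sides ⇒ neg: x = -1.

Answer: x ∈ {-1}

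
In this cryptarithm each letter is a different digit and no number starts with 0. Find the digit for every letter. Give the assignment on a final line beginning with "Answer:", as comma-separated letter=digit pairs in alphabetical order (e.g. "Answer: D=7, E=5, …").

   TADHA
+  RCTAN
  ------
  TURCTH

Step 1. [col 1: A + N ≡ H (mod 10)] column 1 (A + N ≡ H (mod 10), carry-in 0) doesn't pin A yet; pick A=3 and continue ⇒ A=3.
Step 2. [col 1: A + N ≡ H (mod 10)] no forcing yet in column 1 (carry-in 0); N=5 is free and consistent — try it, so N=5.
Step 3. [T] adding two 5-digit numbers gives at most 5+1 digits, and here it does — T is that final carry and must be 1 ⇒ T=1.
Step 4. [col 1: A + N ≡ H (mod 10)] from column 1 (A=3, N=5, carry-in 0, digits 1,3,5 already taken and all letters distinct): H must equal 8 ⇒ H=8.
Step 5. [col 3: D + T ≡ C (mod 10)] no forcing yet in column 3 (carry-in 1); D=4 is free and consistent — try it, so D=4.
Step 6. [col 3: D + T ≡ C (mod 10)] column 3 reads D+T+carry(1)=C with D=4, T=1; with digits 1,3,4,5,8 already taken and all letters distinct, the only value for C is 6 ⇒ C=6.
Step 7. [col 4: A + C ≡ R (mod 10)] column 4 reads A+C+carry(0)=R with A=3, C=6; with digits 1,3,4,5,6,8 already taken and all letters distinct, the only value for R is 9. So R=9.
Step 8. [col 5: T + R ≡ U (mod 10)] in column 5 we have T+R≡U with carry-in 0; given T=1, R=9 and digits 1,3,4,5,6,8,9 already taken and all letters distinct, that pins U to 0. So U=0.

Answer: A=3, C=6, D=4, H=8, N=5, R=9, T=1, U=0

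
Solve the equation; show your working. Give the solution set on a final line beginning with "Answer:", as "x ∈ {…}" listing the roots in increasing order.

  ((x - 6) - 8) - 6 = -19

Step 1. [((x - 6) - 8) - 6 = -19] add 6: x sits inside (… - 6), so sub: (x - 6) - 8 = -13.
Step 2. [(x - 6) - 8 = -13] peel the -8: add 8 from each side. So sub: x - 6 = -5.
Step 3. [x - 6 = -5] peel the -6: add 6 from each side, so sub: x = 1.

Answer: x ∈ {1}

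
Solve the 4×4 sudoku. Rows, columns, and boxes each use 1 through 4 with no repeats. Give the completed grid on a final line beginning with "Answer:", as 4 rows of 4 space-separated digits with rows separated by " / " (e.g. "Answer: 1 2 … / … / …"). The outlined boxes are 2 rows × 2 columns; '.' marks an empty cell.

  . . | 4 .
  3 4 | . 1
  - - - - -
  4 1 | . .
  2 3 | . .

Step 1. [r3c3∈{2,3}] 3 has one home in col 3: r3c3 ⇒ r3c3=3.
Step 2. [r1c2∈{2}] only 2 remains possible at r1c2. So r1c2=2.
Step 3. [r4c4∈{4}] r4c4 is down to just 4. So r4c4=4.
Step 4. [r1c1∈{1}] r1c1 is down to just 1, so r1c1=1.
Step 5. [r2c3∈{2}] r2c3 is down to just 2. So r2c3=2.
Step 6. [r3c4∈{2}] r3c4 has the single candidate 2. So r3c4=2.
Step 7. [r4c3∈{1}] r4c3's peers cover all but 1. So r4c3=1.
Step 8. [r1c4∈{3}] only 3 remains possible at r1c4, so r1c4=3.

Answer: 1 2 4 3 / 3 4 2 1 / 4 1 3 2 / 2 3 1 4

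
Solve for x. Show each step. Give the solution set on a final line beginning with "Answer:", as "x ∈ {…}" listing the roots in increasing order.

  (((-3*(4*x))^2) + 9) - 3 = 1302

Step 1. [(((-3*(4*x))^2) + 9) - 3 = 1302] peel the -3: add 3 from each side. So sub: ((-3*(4*x))^2) + 9 = 1305.
Step 2. [((-3*(4*x))^2) + 9 = 1305] peel the +9: subtract 9 from each side, so sub: (-3*(4*x))^2 = 1296.
Step 3. [(-3*(4*x))^2 = 1296] 1296 ≥ 0, LHS is (·)² — take ±√. So sqrt: -3*(4*x) = 36 or -36.
Step 4. [-3*(4*x) = 36 or -36] -3 out front; divide by -3, so div: 4*x = -12 or 12.
Step 5. [4*x = -12 or 12] LHS = 4·(…); ÷4 both sides, so div: x = -3 or 3.

Answer: x ∈ {-3, 3}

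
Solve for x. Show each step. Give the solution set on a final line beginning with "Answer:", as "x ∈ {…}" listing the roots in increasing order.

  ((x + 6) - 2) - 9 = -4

Step 1. [((x + 6) - 2) - 9 = -4] peel the -9: add 9 from each side ⇒ sub: (x + 6) - 2 = 5.
Step 2. [(x + 6) - 2 = 5] 2 comes off first (add 2), so sub: x + 6 = 7.
Step 3. [x + 6 = 7] peel the +6: subtract 6 from each side, so sub: x = 1.

Answer: x ∈ {1}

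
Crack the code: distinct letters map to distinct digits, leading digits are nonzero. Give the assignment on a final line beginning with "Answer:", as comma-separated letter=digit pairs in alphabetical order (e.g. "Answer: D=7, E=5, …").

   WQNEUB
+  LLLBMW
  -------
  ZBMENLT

Step 1. [col 1: B + W ≡ T (mod 10)] no forcing yet in column 1 (carry-in 0); T=3 is free and consistent — try it ⇒ T=3.
Step 2. [col 1: B + W ≡ T (mod 10)] column 1 (B + W ≡ T (mod 10), carry-in 0) doesn't pin W yet; pick W=9 and continue ⇒ W=9.
Step 3. [col 1: B + W ≡ T (mod 10)] column 1: given W=9, T=3, carry-in 0, and digits 3,9 already taken and all letters distinct, B+W≡T (mod 10) forces B=4. So B=4.
Step 4. [Z] adding two 6-digit numbers gives at most 6+1 digits, and here it does — Z is that final carry and must be 1, so Z=1.
Step 5. [col 2: U + M ≡ L (mod 10)] U=8 is one option consistent with column 2 (U + M ≡ L (mod 10), carry-in 1) — take it, so U=8.
Step 6. [col 2: U + M ≡ L (mod 10)] several values work for L in column 2 (U + M ≡ L (mod 10), carry-in 1); try L=5, so L=5.
Step 7. [col 2: U + M ≡ L (mod 10)] from column 2 (U=8, L=5, carry-in 1, digits 1,3,4,5,8,9 already taken and all letters distinct): M must equal 6 ⇒ M=6.
Step 8. [col 3: E + B ≡ N (mod 10)] several values work for N in column 3 (E + B ≡ N (mod 10), carry-in 1); try N=7 ⇒ N=7.
Step 9. [col 3: E + B ≡ N (mod 10)] column 3: given B=4, N=7, carry-in 1, and digits 1,3,4,5,6,7,8,9 already taken and all letters distinct, E+B≡N (mod 10) forces E=2 ⇒ E=2.
Step 10. [col 5: Q + L ≡ M (mod 10)] column 5: given L=5, M=6, carry-in 1, and digits 1,2,3,4,5,6,7,8,9 already taken and all letters distinct, Q+L≡M (mod 10) forces Q=0. So Q=0.

Answer: B=4, E=2, L=5, M=6, N=7, Q=0, T=3, U=8, W=9, Z=1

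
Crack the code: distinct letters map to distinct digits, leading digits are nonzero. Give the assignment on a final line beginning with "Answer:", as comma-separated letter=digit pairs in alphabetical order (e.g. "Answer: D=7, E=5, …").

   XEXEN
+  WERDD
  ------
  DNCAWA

Step 1. [col 1: N + D ≡ A (mod 10)] several values work for N in column 1 (N + D ≡ A (mod 10), carry-in 0); try N=2. So N=2.
Step 2. [col 1: N + D ≡ A (mod 10)] no forcing yet in column 1 (carry-in 0); D=1 is free and consistent — try it ⇒ D=1.
Step 3. [col 1: N + D ≡ A (mod 10)] in column 1 we have N+D≡A with carry-in 0; given N=2, D=1 and digits 1,2 already taken and all letters distinct, that pins A to 3, so A=3.
Step 4. [col 2: E + D ≡ W (mod 10)] column 2 (E + D ≡ W (mod 10), carry-in 0) doesn't pin W yet; pick W=5 and continue ⇒ W=5.
Step 5. [col 2: E + D ≡ W (mod 10)] from column 2 (D=1, W=5, carry-in 0, digits 1,2,3,5 already taken and all letters distinct): E must equal 4 ⇒ E=4.
Step 6. [col 3: X + R ≡ A (mod 10)] X=7 is one option consistent with column 3 (X + R ≡ A (mod 10), carry-in 0) — take it, so X=7.
Step 7. [col 3: X + R ≡ A (mod 10)] in column 3 we have X+R≡A with carry-in 0; given X=7, A=3 and digits 1,2,3,4,5,7 already taken and all letters distinct, that pins R to 6, so R=6.
Step 8. [col 4: E + E ≡ C (mod 10)] column 4 reads E+E+carry(1)=C with E=4; with digits 1,2,3,4,5,6,7 already taken and all letters distinct, the only value for C is 9 ⇒ C=9.

Answer: A=3, C=9, D=1, E=4, N=2, R=6, W=5, X=7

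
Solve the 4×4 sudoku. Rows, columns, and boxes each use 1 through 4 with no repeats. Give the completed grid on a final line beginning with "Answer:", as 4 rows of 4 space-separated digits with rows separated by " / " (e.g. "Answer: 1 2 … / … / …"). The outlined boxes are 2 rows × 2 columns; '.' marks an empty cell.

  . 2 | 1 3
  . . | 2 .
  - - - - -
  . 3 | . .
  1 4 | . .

Step 1. [r2c4∈{4}] r2c4 has the single candidate 4. So r2c4=4.
Step 2. [r3c4∈{1,2}] 1 has one home in row 3: r3c4. So r3c4=1.
Step 3. [r4c3∈{3}] r4c3 is down to just 3 ⇒ r4c3=3.
Step 4. [r4c4∈{2}] only 2 remains possible at r4c4. So r4c4=2.
Step 5. [r1c1∈{4}] r1c1's peers cover all but 4, so r1c1=4.
Step 6. [r2c1∈{3}] r2c1 is down to just 3, so r2c1=3.
Step 7. [r3c1∈{2}] r3c1 is down to just 2 ⇒ r3c1=2.
Step 8. [r3c3∈{4}] r3c3's peers cover all but 4. So r3c3=4.
Step 9. [r2c2∈{1}] only 1 remains possible at r2c2. So r2c2=1.

Answer: 4 2 1 3 / 3 1 2 4 / 2 3 4 1 / 1 4 3 2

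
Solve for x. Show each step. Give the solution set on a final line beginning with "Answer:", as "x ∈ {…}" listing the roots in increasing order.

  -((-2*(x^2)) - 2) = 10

Step 1. [-((-2*(x^2)) - 2) = 10] flip signs both sides, so neg: (-2*(x^2)) - 2 = -10.
Step 2. [(-2*(x^2)) - 2 = -10] -2 is outermost — add 2 both sides, so sub: -2*(x^2) = -8.
Step 3. [-2*(x^2) = -8] -2·(inner) — divide through by -2 ⇒ div: x^2 = 4.
Step 4. [x^2 = 4] √ both sides: 4 ≥ 0 gives two branches, so sqrt: x = 2 or -2.

Answer: x ∈ {-2, 2}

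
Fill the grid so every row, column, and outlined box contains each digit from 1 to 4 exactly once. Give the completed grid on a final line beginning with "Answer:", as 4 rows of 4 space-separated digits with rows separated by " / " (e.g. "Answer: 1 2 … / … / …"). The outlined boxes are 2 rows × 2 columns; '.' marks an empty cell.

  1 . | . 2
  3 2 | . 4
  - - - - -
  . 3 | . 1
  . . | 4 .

Step 1. [r3c1∈{2,4}] 4 has one home in row 3: r3c1. So r3c1=4.
Step 2. [r2c3∈{1}] r2c3 is down to just 1. So r2c3=1.
Step 3. [r1c3∈{3}] r1c3 has the single candidate 3, so r1c3=3.
Step 4. [r4c1∈{2}] r4c1's peers cover all but 2. So r4c1=2.
Step 5. [r4c4∈{3}] nothing but 3 survives at r4c4 ⇒ r4c4=3.
Step 6. [r3c3∈{2}] r3c3's peers cover all but 2, so r3c3=2.
Step 7. [r1c2∈{4}] only 4 remains possible at r1c2. So r1c2=4.
Step 8. [r4c2∈{1}] r4c2 is down to just 1. So r4c2=1.

Answer: 1 4 3 2 / 3 2 1 4 / 4 3 2 1 / 2 1 4 3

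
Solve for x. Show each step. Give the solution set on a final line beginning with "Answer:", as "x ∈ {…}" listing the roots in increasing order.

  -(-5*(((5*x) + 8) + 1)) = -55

Step 1. [-(-5*(((5*x) + 8) + 1)) = -55] flip signs both sides. So neg: -5*(((5*x) + 8) + 1) = 55.
Step 2. [-5*(((5*x) + 8) + 1) = 55] leading coefficient -5: divide by -5 ⇒ div: ((5*x) + 8) + 1 = -11.
Step 3. [((5*x) + 8) + 1 = -11] peel the +1: subtract 1 from each side. So sub: (5*x) + 8 = -12.
Step 4. [(5*x) + 8 = -12] peel the +8: subtract 8 from each side. So sub: 5*x = -20.
Step 5. [5*x = -20] divide by the outer 5 ⇒ div: x = -4.

Answer: x ∈ {-4}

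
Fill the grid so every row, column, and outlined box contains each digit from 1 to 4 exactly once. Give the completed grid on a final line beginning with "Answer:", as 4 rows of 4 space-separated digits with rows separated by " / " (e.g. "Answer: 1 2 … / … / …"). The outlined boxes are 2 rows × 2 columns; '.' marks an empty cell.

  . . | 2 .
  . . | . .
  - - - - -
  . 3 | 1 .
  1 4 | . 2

Step 1. [r2c3∈{3,4}] col 3 places 4 nowhere but r2c3. So r2c3=4.
Step 2. [r1c2∈{1}] r1c2 is down to just 1, so r1c2=1.
Step 3. [r1c4∈{3}] r1c4 is down to just 3. So r1c4=3.
Step 4. [r3c1∈{2}] nothing but 2 survives at r3c1. So r3c1=2.
Step 5. [r3c4∈{4}] nothing but 4 survives at r3c4 ⇒ r3c4=4.
Step 6. [r2c2∈{2}] nothing but 2 survives at r2c2. So r2c2=2.
Step 7. [r4c3∈{3}] nothing but 3 survives at r4c3. So r4c3=3.
Step 8. [r1c1∈{4}] r1c1 has the single candidate 4, so r1c1=4.
Step 9. [r2c1∈{3}] r2c1 has the single candidate 3 ⇒ r2c1=3.
Step 10. [r2c4∈{1}] r2c4 has the single candidate 1, so r2c4=1.

Answer: 4 1 2 3 / 3 2 4 1 / 2 3 1 4 / 1 4 3 2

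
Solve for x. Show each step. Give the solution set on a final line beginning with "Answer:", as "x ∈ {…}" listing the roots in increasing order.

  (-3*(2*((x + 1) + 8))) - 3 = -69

Step 1. [(-3*(2*((x + 1) + 8))) - 3 = -69] -3 | LHS and -3 | -69: pull -3 out. So factor: (2*((x + 1) + 8)) + 1 = 23.
Step 2. [(2*((x + 1) + 8)) + 1 = 23] +1 is outermost — subtract 1 both sides ⇒ sub: 2*((x + 1) + 8) = 22.
Step 3. [2*((x + 1) + 8) = 22] 2·(inner) — divide through by 2. So div: (x + 1) + 8 = 11.
Step 4. [(x + 1) + 8 = 11] subtract 8: x sits inside (… + 8), so sub: x + 1 = 3.
Step 5. [x + 1 = 3] peel the +1: subtract 1 from each side ⇒ sub: x = 2.

Answer: x ∈ {2}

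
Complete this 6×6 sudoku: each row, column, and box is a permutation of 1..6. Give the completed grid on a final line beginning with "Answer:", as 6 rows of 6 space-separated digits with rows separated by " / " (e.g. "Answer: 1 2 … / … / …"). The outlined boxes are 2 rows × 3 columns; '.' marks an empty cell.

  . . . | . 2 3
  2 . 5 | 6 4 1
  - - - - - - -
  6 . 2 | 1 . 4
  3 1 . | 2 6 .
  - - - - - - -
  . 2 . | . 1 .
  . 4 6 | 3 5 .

Step 1. [r1c3∈{1,4}] r1c3 is the only open cell in col 3 admitting 1. So r1c3=1.
Step 2. [r6c1∈{1}] only 1 remains possible at r6c1, so r6c1=1.
Step 3. [r5c3∈{3}] r5c3 is down to just 3, so r5c3=3.
Step 4. [r2c2∈{3}] r2c2 has the single candidate 3, so r2c2=3.
Step 5. [r3c5∈{3}] r3c5 is down to just 3. So r3c5=3.
Step 6. [r6c6∈{2}] r6c6 is down to just 2. So r6c6=2.
Step 7. [r3c2∈{5}] r3c2 is down to just 5 ⇒ r3c2=5.
Step 8. [r1c2∈{6}] r1c2 is down to just 6, so r1c2=6.
Step 9. [r4c3∈{4}] r4c3's peers cover all but 4 ⇒ r4c3=4.
Step 10. [r5c1∈{5}] r5c1's peers cover all but 5. So r5c1=5.
Step 11. [r4c6∈{5}] r4c6 has the single candidate 5, so r4c6=5.
Step 12. [r5c4∈{4}] r5c4's peers cover all but 4. So r5c4=4.
Step 13. [r5c6∈{6}] nothing but 6 survives at r5c6 ⇒ r5c6=6.
Step 14. [r1c1∈{4}] r1c1 has the single candidate 4 ⇒ r1c1=4.
Step 15. [r1c4∈{5}] r1c4 has the single candidate 5. So r1c4=5.

Answer: 4 6 1 5 2 3 / 2 3 5 6 4 1 / 6 5 2 1 3 4 / 3 1 4 2 6 5 / 5 2 3 4 1 6 / 1 4 6 3 5 2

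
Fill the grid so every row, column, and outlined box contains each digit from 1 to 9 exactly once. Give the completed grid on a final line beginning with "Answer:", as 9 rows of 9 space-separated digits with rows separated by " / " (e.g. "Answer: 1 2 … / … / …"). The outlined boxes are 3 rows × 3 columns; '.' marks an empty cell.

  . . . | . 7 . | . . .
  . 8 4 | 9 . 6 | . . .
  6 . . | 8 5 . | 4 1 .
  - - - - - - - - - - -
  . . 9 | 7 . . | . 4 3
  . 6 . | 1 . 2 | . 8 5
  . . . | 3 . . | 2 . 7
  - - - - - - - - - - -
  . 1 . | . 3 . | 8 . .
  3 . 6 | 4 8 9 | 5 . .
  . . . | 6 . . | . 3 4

Step 1. [r2c9∈{2}] r2c9 has the single candidate 2, so r2c9=2.
Step 2. [r7c1∈{2,4,5,7,9}] r7c1 is the only open cell in row 7 admitting 4 ⇒ r7c1=4.
Step 3. [r9c5∈{1,2}] in col 5, 2 fits only at r9c5 ⇒ r9c5=2.
Step 4. [r3c9∈{9}] only 9 remains possible at r3c9, so r3c9=9.
Step 5. [r7c8∈{2,6,7,9}] row 7 places 9 nowhere but r7c8. So r7c8=9.
Step 6. [r7c3∈{2,5,7}] across row 7, 2 lands solely at r7c3, so r7c3=2.
Step 7. [r3c2∈{2,3,7}] across row 3, 2 lands solely at r3c2 ⇒ r3c2=2.
Step 8. [r4c2∈{5}] nothing but 5 survives at r4c2 ⇒ r4c2=5.
Step 9. [r1c2∈{3,9}] col 2 places 3 nowhere but r1c2, so r1c2=3.
Step 10. [r6c6∈{4,5,8}] in row 6, 5 fits only at r6c6 ⇒ r6c6=5.
Step 11. [r8c2∈{7}] r8c2's peers cover all but 7 ⇒ r8c2=7.
Step 12. [r6c8∈{6}] r6c8 is down to just 6, so r6c8=6.
Step 13. [r9c7∈{1,7}] 7 has one home in box 9: r9c7, so r9c7=7.
Step 14. [r1c1∈{1,5,9}] row 1 places 9 nowhere but r1c1 ⇒ r1c1=9.
Step 15. [r3c3∈{7}] nothing but 7 survives at r3c3 ⇒ r3c3=7.
Step 16. [r1c8∈{5}] r1c8 has the single candidate 5 ⇒ r1c8=5.
Step 17. [r1c3∈{1}] r1c3's peers cover all but 1. So r1c3=1.
Step 18. [r6c3∈{8}] r6c3 has the single candidate 8. So r6c3=8.
Step 19. [r5c5∈{4,9}] 4 has one home in row 5: r5c5 ⇒ r5c5=4.
Step 20. [r1c9∈{6,8}] across row 1, 8 lands solely at r1c9 ⇒ r1c9=8.
Step 21. [r6c1∈{1}] r6c1 has the single candidate 1, so r6c1=1.
Step 22. [r9c1∈{5,8}] 8 has one home in row 9: r9c1 ⇒ r9c1=8.
Step 23. [r4c5∈{6}] only 6 remains possible at r4c5. So r4c5=6.
Step 24. [r9c2∈{9}] nothing but 9 survives at r9c2, so r9c2=9.
Step 25. [r9c3∈{5}] r9c3's peers cover all but 5, so r9c3=5.
Step 26. [r7c6∈{7}] only 7 remains possible at r7c6. So r7c6=7.
Step 27. [r8c9∈{1}] r8c9 has the single candidate 1, so r8c9=1.
Step 28. [r8c8∈{2}] r8c8 has the single candidate 2 ⇒ r8c8=2.
Step 29. [r2c1∈{5}] r2c1 has the single candidate 5 ⇒ r2c1=5.
Step 30. [r2c8∈{7}] r2c8 has the single candidate 7, so r2c8=7.
Step 31. [r2c7∈{3}] r2c7 has the single candidate 3. So r2c7=3.
Step 32. [r1c7∈{6}] r1c7 is down to just 6. So r1c7=6.
Step 33. [r5c7∈{9}] nothing but 9 survives at r5c7. So r5c7=9.
Step 34. [r6c5∈{9}] r6c5 has the single candidate 9, so r6c5=9.
Step 35. [r5c3∈{3}] nothing but 3 survives at r5c3. So r5c3=3.
Step 36. [r4c6∈{8}] r4c6 has the single candidate 8 ⇒ r4c6=8.
Step 37. [r1c4∈{2}] only 2 remains possible at r1c4. So r1c4=2.
Step 38. [r3c6∈{3}] only 3 remains possible at r3c6, so r3c6=3.
Step 39. [r4c7∈{1}] r4c7 is down to just 1. So r4c7=1.
Step 40. [r7c4∈{5}] r7c4's peers cover all but 5. So r7c4=5.
Step 41. [r1c6∈{4}] r1c6 has the single candidate 4, so r1c6=4.
Step 42. [r2c5∈{1}] only 1 remains possible at r2c5 ⇒ r2c5=1.
Step 43. [r9c6∈{1}] only 1 remains possible at r9c6, so r9c6=1.
Step 44. [r4c1∈{2}] r4c1's peers cover all but 2 ⇒ r4c1=2.
Step 45. [r7c9∈{6}] only 6 remains possible at r7c9. So r7c9=6.
Step 46. [r5c1∈{7}] nothing but 7 survives at r5c1 ⇒ r5c1=7.
Step 47. [r6c2∈{4}] r6c2 is down to just 4. So r6c2=4.

Answer: 9 3 1 2 7 4 6 5 8 / 5 8 4 9 1 6 3 7 2 / 6 2 7 8 5 3 4 1 9 / 2 5 9 7 6 8 1 4 3 / 7 6 3 1 4 2 9 8 5 / 1 4 8 3 9 5 2 6 7 / 4 1 2 5 3 7 8 9 6 / 3 7 6 4 8 9 5 2 1 / 8 9 5 6 2 1 7 3 4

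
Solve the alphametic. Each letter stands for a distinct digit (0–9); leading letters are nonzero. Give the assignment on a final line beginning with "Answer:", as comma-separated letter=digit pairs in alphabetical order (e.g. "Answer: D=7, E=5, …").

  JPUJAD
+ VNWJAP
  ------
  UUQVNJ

Step 1. [col 1: D + P ≡ J (mod 10)] D=7 is one option consistent with column 1 (D + P ≡ J (mod 10), carry-in 0) — take it, so D=7.
Step 2. [col 1: D + P ≡ J (mod 10)] P=5 is one option consistent with column 1 (D + P ≡ J (mod 10), carry-in 0) — take it ⇒ P=5.
Step 3. [col 1: D + P ≡ J (mod 10)] in column 1 we have D+P≡J with carry-in 0; given D=7, P=5 and digits 5,7 already taken and all letters distinct, that pins J to 2 ⇒ J=2.
Step 4. [col 2: A + A ≡ N (mod 10)] no forcing yet in column 2 (carry-in 1); A=0 is free and consistent — try it, so A=0.
Step 5. [col 2: A + A ≡ N (mod 10)] column 2 reads A+A+carry(1)=N with A=0; with digits 0,2,5,7 already taken and all letters distinct, the only value for N is 1, so N=1.
Step 6. [col 3: J + J ≡ V (mod 10)] in column 3 we have J+J≡V with carry-in 0; given J=2 and digits 0,1,2,5,7 already taken and all letters distinct, that pins V to 4. So V=4.
Step 7. [col 4: U + W ≡ Q (mod 10)] in column 4 we have U+W≡Q with carry-in 0; given nothing yet and digits 0,1,2,4,5,7 already taken and all letters distinct, that pins Q to 9, so Q=9.
Step 8. [col 4: U + W ≡ Q (mod 10)] column 4 (U + W ≡ Q (mod 10), carry-in 0) doesn't pin U yet; pick U=6 and continue, so U=6.
Step 9. [col 4: U + W ≡ Q (mod 10)] column 4: given U=6, Q=9, carry-in 0, and digits 0,1,2,4,5,6,7,9 already taken and all letters distinct, U+W≡Q (mod 10) forces W=3. So W=3.

Answer: A=0, D=7, J=2, N=1, P=5, Q=9, U=6, V=4, W=3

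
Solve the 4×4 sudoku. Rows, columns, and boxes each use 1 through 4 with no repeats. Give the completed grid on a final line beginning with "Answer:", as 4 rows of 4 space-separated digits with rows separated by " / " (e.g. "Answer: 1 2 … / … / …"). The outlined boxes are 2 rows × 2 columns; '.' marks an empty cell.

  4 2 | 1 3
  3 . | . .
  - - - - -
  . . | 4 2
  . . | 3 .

Step 1. [r3c1∈{1}] r3c1 is down to just 1, so r3c1=1.
Step 2. [r2c2∈{1}] r2c2's peers cover all but 1, so r2c2=1.
Step 3. [r4c1∈{2}] nothing but 2 survives at r4c1. So r4c1=2.
Step 4. [r2c3∈{2}] r2c3 has the single candidate 2 ⇒ r2c3=2.
Step 5. [r4c2∈{4}] r4c2 has the single candidate 4. So r4c2=4.
Step 6. [r2c4∈{4}] nothing but 4 survives at r2c4 ⇒ r2c4=4.
Step 7. [r3c2∈{3}] nothing but 3 survives at r3c2 ⇒ r3c2=3.
Step 8. [r4c4∈{1}] r4c4 is down to just 1, so r4c4=1.

Answer: 4 2 1 3 / 3 1 2 4 / 1 3 4 2 / 2 4 3 1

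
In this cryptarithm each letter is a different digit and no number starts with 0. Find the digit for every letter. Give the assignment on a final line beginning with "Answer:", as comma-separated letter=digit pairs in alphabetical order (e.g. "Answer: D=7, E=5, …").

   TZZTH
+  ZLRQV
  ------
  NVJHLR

Step 1. [col 1: H + V ≡ R (mod 10)] no forcing yet in column 1 (carry-in 0); V=4 is free and consistent — try it, so V=4.
Step 2. [col 1: H + V ≡ R (mod 10)] no forcing yet in column 1 (carry-in 0); R=6 is free and consistent — try it ⇒ R=6.
Step 3. [N] adding two 5-digit numbers gives at most 5+1 digits, and here it does — N is that final carry and must be 1, so N=1.
Step 4. [col 1: H + V ≡ R (mod 10)] in column 1 we have H+V≡R with carry-in 0; given V=4, R=6 and digits 1,4,6 already taken and all letters distinct, that pins H to 2, so H=2.
Step 5. [col 2: T + Q ≡ L (mod 10)] T=8 is one option consistent with column 2 (T + Q ≡ L (mod 10), carry-in 0) — take it, so T=8.
Step 6. [col 2: T + Q ≡ L (mod 10)] column 2 (T + Q ≡ L (mod 10), carry-in 0) doesn't pin Q yet; pick Q=9 and continue, so Q=9.
Step 7. [col 2: T + Q ≡ L (mod 10)] from column 2 (T=8, Q=9, carry-in 0, digits 1,2,4,6,8,9 already taken and all letters distinct): L must equal 7 ⇒ L=7.
Step 8. [col 3: Z + R ≡ H (mod 10)] column 3: given R=6, H=2, carry-in 1, and digits 1,2,4,6,7,8,9 already taken and all letters distinct, Z+R≡H (mod 10) forces Z=5. So Z=5.
Step 9. [col 4: Z + L ≡ J (mod 10)] from column 4 (Z=5, L=7, carry-in 1, digits 1,2,4,5,6,7,8,9 already taken and all letters distinct): J must equal 3, so J=3.

Answer: H=2, J=3, L=7, N=1, Q=9, R=6, T=8, V=4, Z=5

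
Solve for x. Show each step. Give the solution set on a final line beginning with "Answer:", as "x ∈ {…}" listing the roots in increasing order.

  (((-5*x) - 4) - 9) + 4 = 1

Step 1. [(((-5*x) - 4) - 9) + 4 = 1] peel the +4: subtract 4 from each side ⇒ sub: ((-5*x) - 4) - 9 = -3.
Step 2. [((-5*x) - 4) - 9 = -3] add 9: x sits inside (… - 9). So sub: (-5*x) - 4 = 6.
Step 3. [(-5*x) - 4 = 6] the outer -4 inverts by adding 4, so sub: -5*x = 10.
Step 4. [-5*x = 10] -5 out front; divide by -5, so div: x = -2.

Answer: x ∈ {-2}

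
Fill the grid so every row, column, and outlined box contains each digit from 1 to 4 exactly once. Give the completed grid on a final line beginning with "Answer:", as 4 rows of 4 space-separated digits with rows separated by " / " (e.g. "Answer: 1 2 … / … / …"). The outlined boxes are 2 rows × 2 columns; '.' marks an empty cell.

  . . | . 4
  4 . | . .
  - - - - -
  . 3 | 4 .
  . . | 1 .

Step 1. [r4c1∈{2}] only 2 remains possible at r4c1. So r4c1=2.
Step 2. [r2c4∈{1,2,3}] across col 4, 1 lands solely at r2c4. So r2c4=1.
Step 3. [r1c1∈{1,3}] in col 1, 3 fits only at r1c1 ⇒ r1c1=3.
Step 4. [r2c2∈{2}] r2c2 is down to just 2. So r2c2=2.
Step 5. [r3c1∈{1}] only 1 remains possible at r3c1. So r3c1=1.
Step 6. [r4c2∈{4}] only 4 remains possible at r4c2. So r4c2=4.
Step 7. [r3c4∈{2}] nothing but 2 survives at r3c4, so r3c4=2.
Step 8. [r1c3∈{2}] r1c3 is down to just 2. So r1c3=2.
Step 9. [r2c3∈{3}] r2c3 has the single candidate 3 ⇒ r2c3=3.
Step 10. [r4c4∈{3}] nothing but 3 survives at r4c4. So r4c4=3.
Step 11. [r1c2∈{1}] nothing but 1 survives at r1c2 ⇒ r1c2=1.

Answer: 3 1 2 4 / 4 2 3 1 / 1 3 4 2 / 2 4 1 3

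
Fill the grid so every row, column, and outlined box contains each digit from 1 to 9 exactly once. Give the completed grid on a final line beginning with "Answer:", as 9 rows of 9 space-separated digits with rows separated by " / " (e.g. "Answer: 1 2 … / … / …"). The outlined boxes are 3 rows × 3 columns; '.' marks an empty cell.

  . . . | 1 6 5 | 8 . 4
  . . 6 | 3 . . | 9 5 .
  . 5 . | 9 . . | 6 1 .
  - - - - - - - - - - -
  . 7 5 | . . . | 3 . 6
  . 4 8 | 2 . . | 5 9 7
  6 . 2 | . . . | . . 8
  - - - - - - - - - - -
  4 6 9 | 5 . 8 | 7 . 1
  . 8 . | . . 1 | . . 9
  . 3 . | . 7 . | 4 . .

Step 1. [r2c9∈{2}] r2c9 has the single candidate 2. So r2c9=2.
Step 2. [r8c7∈{2}] only 2 remains possible at r8c7, so r8c7=2.
Step 3. [r9c1∈{1,2,5}] across box 7, 2 lands solely at r9c1, so r9c1=2.
Step 4. [r5c1∈{1,3}] in box 4, 3 fits only at r5c1. So r5c1=3.
Step 5. [r6c6∈{3,4,7,9}] 3 has one home in col 6: r6c6, so r6c6=3.
Step 6. [r3c3∈{3,4,7}] 4 has one home in col 3: r3c3, so r3c3=4.
Step 7. [r6c5∈{1,4,5,9}] 5 has one home in row 6: r6c5 ⇒ r6c5=5.
Step 8. [r4c5∈{1,4,8,9}] across col 5, 9 lands solely at r4c5. So r4c5=9.
Step 9. [r4c6∈{4}] only 4 remains possible at r4c6, so r4c6=4.
Step 10. [r1c8∈{3,7}] in col 8, 7 fits only at r1c8 ⇒ r1c8=7.
Step 11. [r9c4∈{6}] nothing but 6 survives at r9c4 ⇒ r9c4=6.
Step 12. [r2c5∈{4,8}] row 2 places 4 nowhere but r2c5 ⇒ r2c5=4.
Step 13. [r2c1∈{1,7,8}] across row 2, 8 lands solely at r2c1, so r2c1=8.
Step 14. [r8c5∈{3}] only 3 remains possible at r8c5, so r8c5=3.
Step 15. [r6c2∈{1,9}] r6c2 is the only open cell in row 6 admitting 9. So r6c2=9.
Step 16. [r3c1∈{7}] r3c1's peers cover all but 7, so r3c1=7.
Step 17. [r3c5∈{2,8}] across row 3, 8 lands solely at r3c5 ⇒ r3c5=8.
Step 18. [r6c7∈{1}] r6c7's peers cover all but 1 ⇒ r6c7=1.
Step 19. [r3c9∈{3}] nothing but 3 survives at r3c9. So r3c9=3.
Step 20. [r4c1∈{1}] nothing but 1 survives at r4c1, so r4c1=1.
Step 21. [r7c8∈{3}] only 3 remains possible at r7c8, so r7c8=3.
Step 22. [r1c3∈{3}] nothing but 3 survives at r1c3, so r1c3=3.
Step 23. [r4c8∈{2}] r4c8 has the single candidate 2 ⇒ r4c8=2.
Step 24. [r2c6∈{7}] r2c6 has the single candidate 7 ⇒ r2c6=7.
Step 25. [r2c2∈{1}] r2c2 has the single candidate 1 ⇒ r2c2=1.
Step 26. [r9c9∈{5}] r9c9 is down to just 5 ⇒ r9c9=5.
Step 27. [r9c3∈{1}] nothing but 1 survives at r9c3 ⇒ r9c3=1.
Step 28. [r6c8∈{4}] only 4 remains possible at r6c8 ⇒ r6c8=4.
Step 29. [r1c2∈{2}] r1c2 is down to just 2 ⇒ r1c2=2.
Step 30. [r7c5∈{2}] r7c5's peers cover all but 2, so r7c5=2.
Step 31. [r8c4∈{4}] r8c4 has the single candidate 4 ⇒ r8c4=4.
Step 32. [r5c6∈{6}] r5c6 has the single candidate 6 ⇒ r5c6=6.
Step 33. [r1c1∈{9}] r1c1 is down to just 9 ⇒ r1c1=9.
Step 34. [r8c8∈{6}] r8c8 has the single candidate 6 ⇒ r8c8=6.
Step 35. [r8c3∈{7}] nothing but 7 survives at r8c3. So r8c3=7.
Step 36. [r9c8∈{8}] only 8 remains possible at r9c8, so r9c8=8.
Step 37. [r6c4∈{7}] nothing but 7 survives at r6c4. So r6c4=7.
Step 38. [r5c5∈{1}] r5c5 has the single candidate 1. So r5c5=1.
Step 39. [r9c6∈{9}] r9c6 is down to just 9 ⇒ r9c6=9.
Step 40. [r3c6∈{2}] r3c6 is down to just 2. So r3c6=2.
Step 41. [r8c1∈{5}] r8c1 is down to just 5 ⇒ r8c1=5.
Step 42. [r4c4∈{8}] r4c4's peers cover all but 8, so r4c4=8.

Answer: 9 2 3 1 6 5 8 7 4 / 8 1 6 3 4 7 9 5 2 / 7 5 4 9 8 2 6 1 3 / 1 7 5 8 9 4 3 2 6 / 3 4 8 2 1 6 5 9 7 / 6 9 2 7 5 3 1 4 8 / 4 6 9 5 2 8 7 3 1 / 5 8 7 4 3 1 2 6 9 / 2 3 1 6 7 9 4 8 5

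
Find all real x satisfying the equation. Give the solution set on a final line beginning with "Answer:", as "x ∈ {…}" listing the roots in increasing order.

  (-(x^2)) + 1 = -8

Step 1. [(-(x^2)) + 1 = -8] subtract 1: x sits inside (… + 1). So sub: -(x^2) = -9.
Step 2. [-(x^2) = -9] flip signs both sides. So neg: x^2 = 9.
Step 3. [x^2 = 9] LHS squared, RHS 9 ≥ 0: apply √ (±), so sqrt: x = 3 or -3.

Answer: x ∈ {-3, 3}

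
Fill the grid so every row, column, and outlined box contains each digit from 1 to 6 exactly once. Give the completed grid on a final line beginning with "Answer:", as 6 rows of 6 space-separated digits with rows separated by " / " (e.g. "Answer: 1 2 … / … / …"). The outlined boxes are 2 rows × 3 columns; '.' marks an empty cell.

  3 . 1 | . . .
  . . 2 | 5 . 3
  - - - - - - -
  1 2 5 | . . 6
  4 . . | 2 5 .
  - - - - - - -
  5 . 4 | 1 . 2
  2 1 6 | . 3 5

Step 1. [r1c6∈{4}] r1c6's peers cover all but 4 ⇒ r1c6=4.
Step 2. [r2c1∈{6}] nothing but 6 survives at r2c1, so r2c1=6.
Step 3. [r5c5∈{6}] nothing but 6 survives at r5c5, so r5c5=6.
Step 4. [r4c2∈{3,6}] r4c2 is the only open cell in row 4 admitting 6, so r4c2=6.
Step 5. [r3c4∈{3,4}] across row 3, 3 lands solely at r3c4, so r3c4=3.
Step 6. [r1c4∈{6}] nothing but 6 survives at r1c4. So r1c4=6.
Step 7. [r4c6∈{1}] r4c6's peers cover all but 1. So r4c6=1.
Step 8. [r3c5∈{4}] r3c5 is down to just 4, so r3c5=4.
Step 9. [r5c2∈{3}] r5c2 is down to just 3 ⇒ r5c2=3.
Step 10. [r1c2∈{5}] nothing but 5 survives at r1c2. So r1c2=5.
Step 11. [r1c5∈{2}] r1c5's peers cover all but 2 ⇒ r1c5=2.
Step 12. [r2c5∈{1}] r2c5 has the single candidate 1, so r2c5=1.
Step 13. [r4c3∈{3}] r4c3 is down to just 3. So r4c3=3.
Step 14. [r6c4∈{4}] r6c4 is down to just 4. So r6c4=4.
Step 15. [r2c2∈{4}] r2c2 is down to just 4 ⇒ r2c2=4.

Answer: 3 5 1 6 2 4 / 6 4 2 5 1 3 / 1 2 5 3 4 6 / 4 6 3 2 5 1 / 5 3 4 1 6 2 / 2 1 6 4 3 5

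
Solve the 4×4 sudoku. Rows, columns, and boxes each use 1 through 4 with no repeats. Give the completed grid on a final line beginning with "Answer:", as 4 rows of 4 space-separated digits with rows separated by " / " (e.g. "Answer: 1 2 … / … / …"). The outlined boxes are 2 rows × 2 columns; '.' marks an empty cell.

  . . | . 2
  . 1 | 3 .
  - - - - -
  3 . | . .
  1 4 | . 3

Step 1. [r2c4∈{4}] nothing but 4 survives at r2c4, so r2c4=4.
Step 2. [r3c3∈{1,2,4}] r3c3 is the only open cell in row 3 admitting 4 ⇒ r3c3=4.
Step 3. [r3c4∈{1}] r3c4 has the single candidate 1. So r3c4=1.
Step 4. [r2c1∈{2}] r2c1 has the single candidate 2. So r2c1=2.
Step 5. [r1c2∈{3}] r1c2 is down to just 3 ⇒ r1c2=3.
Step 6. [r1c3∈{1}] only 1 remains possible at r1c3. So r1c3=1.
Step 7. [r3c2∈{2}] nothing but 2 survives at r3c2 ⇒ r3c2=2.
Step 8. [r4c3∈{2}] r4c3 is down to just 2 ⇒ r4c3=2.
Step 9. [r1c1∈{4}] r1c1 is down to just 4. So r1c1=4.

Answer: 4 3 1 2 / 2 1 3 4 / 3 2 4 1 / 1 4 2 3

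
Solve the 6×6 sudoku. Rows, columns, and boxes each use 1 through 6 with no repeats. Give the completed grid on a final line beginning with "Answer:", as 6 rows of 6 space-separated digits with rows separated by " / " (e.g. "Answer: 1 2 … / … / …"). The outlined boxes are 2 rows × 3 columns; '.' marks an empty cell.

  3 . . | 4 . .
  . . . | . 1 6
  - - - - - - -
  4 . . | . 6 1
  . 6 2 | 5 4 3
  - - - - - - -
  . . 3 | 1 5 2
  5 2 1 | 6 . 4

Step 1. [r3c3∈{5}] r3c3 has the single candidate 5. So r3c3=5.
Step 2. [r2c2∈{4,5}] across row 2, 5 lands solely at r2c2. So r2c2=5.
Step 3. [r3c4∈{2}] nothing but 2 survives at r3c4, so r3c4=2.
Step 4. [r1c3∈{6}] r1c3 is down to just 6 ⇒ r1c3=6.
Step 5. [r1c2∈{1}] r1c2's peers cover all but 1. So r1c2=1.
Step 6. [r3c2∈{3}] r3c2's peers cover all but 3, so r3c2=3.
Step 7. [r6c5∈{3}] nothing but 3 survives at r6c5. So r6c5=3.
Step 8. [r2c3∈{4}] nothing but 4 survives at r2c3 ⇒ r2c3=4.
Step 9. [r5c2∈{4}] r5c2 is down to just 4, so r5c2=4.
Step 10. [r1c5∈{2}] only 2 remains possible at r1c5. So r1c5=2.
Step 11. [r1c6∈{5}] r1c6 is down to just 5, so r1c6=5.
Step 12. [r2c1∈{2}] only 2 remains possible at r2c1, so r2c1=2.
Step 13. [r2c4∈{3}] r2c4's peers cover all but 3, so r2c4=3.
Step 14. [r4c1∈{1}] r4c1 is down to just 1. So r4c1=1.
Step 15. [r5c1∈{6}] r5c1's peers cover all but 6, so r5c1=6.

Answer: 3 1 6 4 2 5 / 2 5 4 3 1 6 / 4 3 5 2 6 1 / 1 6 2 5 4 3 / 6 4 3 1 5 2 / 5 2 1 6 3 4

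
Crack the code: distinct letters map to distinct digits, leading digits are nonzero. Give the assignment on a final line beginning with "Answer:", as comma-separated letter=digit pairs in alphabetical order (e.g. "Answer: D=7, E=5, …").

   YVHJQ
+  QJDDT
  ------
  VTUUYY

Step 1. [col 1: Q + T ≡ Y (mod 10)] column 1 (Q + T ≡ Y (mod 10), carry-in 0) doesn't pin T yet; pick T=4 and continue. So T=4.
Step 2. [V] adding two 5-digit numbers gives at most 5+1 digits, and here it does — V is that final carry and must be 1 ⇒ V=1.
Step 3. [col 1: Q + T ≡ Y (mod 10)] Y=9 is one option consistent with column 1 (Q + T ≡ Y (mod 10), carry-in 0) — take it ⇒ Y=9.
Step 4. [col 1: Q + T ≡ Y (mod 10)] in column 1 we have Q+T≡Y with carry-in 0; given T=4, Y=9 and digits 1,4,9 already taken and all letters distinct, that pins Q to 5, so Q=5.
Step 5. [col 2: J + D ≡ Y (mod 10)] column 2 (J + D ≡ Y (mod 10), carry-in 0) doesn't pin J yet; pick J=7 and continue. So J=7.
Step 6. [col 2: J + D ≡ Y (mod 10)] from column 2 (J=7, Y=9, carry-in 0, digits 1,4,5,7,9 already taken and all letters distinct): D must equal 2 ⇒ D=2.
Step 7. [col 3: H + D ≡ U (mod 10)] column 3 (H + D ≡ U (mod 10), carry-in 0) doesn't pin U yet; pick U=8 and continue, so U=8.
Step 8. [col 3: H + D ≡ U (mod 10)] column 3 reads H+D+carry(0)=U with D=2, U=8; with digits 1,2,4,5,7,8,9 already taken and all letters distinct, the only value for H is 6, so H=6.

Answer: D=2, H=6, J=7, Q=5, T=4, U=8, V=1, Y=9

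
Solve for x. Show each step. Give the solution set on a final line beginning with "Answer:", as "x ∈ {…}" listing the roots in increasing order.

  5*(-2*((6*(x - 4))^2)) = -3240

Step 1. [5*(-2*((6*(x - 4))^2)) = -3240] 5·(inner) — divide through by 5, so div: -2*((6*(x - 4))^2) = -648.
Step 2. [-2*((6*(x - 4))^2) = -648] divide by the outer -2, so div: (6*(x - 4))^2 = 324.
Step 3. [(6*(x - 4))^2 = 324] 324 ≥ 0, LHS is (·)² — take ±√. So sqrt: 6*(x - 4) = 18 or -18.
Step 4. [6*(x - 4) = 18 or -18] 6·(inner) — divide through by 6. So div: x - 4 = 3 or -3.
Step 5. [x - 4 = 3 or -3] peel the -4: add 4 from each side. So sub: x = 7 or 1.

Answer: x ∈ {1, 7}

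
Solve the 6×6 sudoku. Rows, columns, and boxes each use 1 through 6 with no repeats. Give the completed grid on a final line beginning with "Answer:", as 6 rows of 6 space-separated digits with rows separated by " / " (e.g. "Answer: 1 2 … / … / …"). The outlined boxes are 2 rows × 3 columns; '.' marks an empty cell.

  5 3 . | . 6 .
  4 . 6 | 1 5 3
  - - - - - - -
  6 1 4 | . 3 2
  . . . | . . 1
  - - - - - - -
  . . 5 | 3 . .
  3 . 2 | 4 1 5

Step 1. [r4c2∈{2,5}] 5 has one home in col 2: r4c2 ⇒ r4c2=5.
Step 2. [r6c2∈{6}] r6c2's peers cover all but 6 ⇒ r6c2=6.
Step 3. [r4c4∈{6}] r4c4 has the single candidate 6, so r4c4=6.
Step 4. [r5c1∈{1}] only 1 remains possible at r5c1 ⇒ r5c1=1.
Step 5. [r1c4∈{2}] r1c4 is down to just 2. So r1c4=2.
Step 6. [r3c4∈{5}] r3c4 is down to just 5. So r3c4=5.
Step 7. [r5c6∈{6}] r5c6's peers cover all but 6 ⇒ r5c6=6.
Step 8. [r5c5∈{2}] only 2 remains possible at r5c5. So r5c5=2.
Step 9. [r2c2∈{2}] only 2 remains possible at r2c2, so r2c2=2.
Step 10. [r1c6∈{4}] r1c6's peers cover all but 4, so r1c6=4.
Step 11. [r4c5∈{4}] r4c5 has the single candidate 4. So r4c5=4.
Step 12. [r1c3∈{1}] nothing but 1 survives at r1c3, so r1c3=1.
Step 13. [r4c3∈{3}] r4c3 is down to just 3 ⇒ r4c3=3.
Step 14. [r4c1∈{2}] r4c1 has the single candidate 2, so r4c1=2.
Step 15. [r5c2∈{4}] r5c2's peers cover all but 4, so r5c2=4.

Answer: 5 3 1 2 6 4 / 4 2 6 1 5 3 / 6 1 4 5 3 2 / 2 5 3 6 4 1 / 1 4 5 3 2 6 / 3 6 2 4 1 5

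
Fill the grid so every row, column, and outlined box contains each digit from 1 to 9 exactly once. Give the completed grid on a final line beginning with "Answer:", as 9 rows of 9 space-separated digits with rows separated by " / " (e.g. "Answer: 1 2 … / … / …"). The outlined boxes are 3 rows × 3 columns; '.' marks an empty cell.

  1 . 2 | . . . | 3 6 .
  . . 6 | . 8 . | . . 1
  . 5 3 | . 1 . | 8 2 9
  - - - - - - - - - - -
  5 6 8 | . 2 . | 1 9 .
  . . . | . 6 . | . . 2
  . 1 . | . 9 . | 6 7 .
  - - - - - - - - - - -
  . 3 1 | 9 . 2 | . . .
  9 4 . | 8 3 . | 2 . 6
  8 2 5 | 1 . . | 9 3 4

Step 1. [r6c3∈{4}] r6c3 has the single candidate 4 ⇒ r6c3=4.
Step 2. [r5c6∈{1,3,4,5,7,8}] r5c6 is the only open cell in row 5 admitting 1, so r5c6=1.
Step 3. [r5c8∈{4,5,8}] across row 5, 8 lands solely at r5c8, so r5c8=8.
Step 4. [r2c8∈{4,5}] 4 has one home in col 8: r2c8. So r2c8=4.
Step 5. [r2c1∈{7}] only 7 remains possible at r2c1 ⇒ r2c1=7.
Step 6. [r1c9∈{5,7}] across box 3, 7 lands solely at r1c9. So r1c9=7.
Step 7. [r7c8∈{5}] only 5 remains possible at r7c8 ⇒ r7c8=5.
Step 8. [r1c5∈{4,5}] across col 5, 5 lands solely at r1c5, so r1c5=5.
Step 9. [r1c4∈{4}] r1c4 is down to just 4 ⇒ r1c4=4.
Step 10. [r6c9∈{3,5}] in col 9, 5 fits only at r6c9. So r6c9=5.
Step 11. [r6c4∈{3}] r6c4 is down to just 3, so r6c4=3.
Step 12. [r5c2∈{7,9}] col 2 places 7 nowhere but r5c2, so r5c2=7.
Step 13. [r9c5∈{7}] only 7 remains possible at r9c5. So r9c5=7.
Step 14. [r4c4∈{7}] only 7 remains possible at r4c4. So r4c4=7.
Step 15. [r2c2∈{9}] r2c2 has the single candidate 9, so r2c2=9.
Step 16. [r3c4∈{6}] r3c4 is down to just 6, so r3c4=6.
Step 17. [r8c3∈{7}] r8c3 has the single candidate 7 ⇒ r8c3=7.
Step 18. [r2c4∈{2}] r2c4 is down to just 2. So r2c4=2.
Step 19. [r1c2∈{8}] only 8 remains possible at r1c2. So r1c2=8.
Step 20. [r5c3∈{9}] only 9 remains possible at r5c3. So r5c3=9.
Step 21. [r7c7∈{7}] r7c7 is down to just 7 ⇒ r7c7=7.
Step 22. [r3c1∈{4}] r3c1 is down to just 4. So r3c1=4.
Step 23. [r4c6∈{4}] r4c6 has the single candidate 4, so r4c6=4.
Step 24. [r2c7∈{5}] nothing but 5 survives at r2c7 ⇒ r2c7=5.
Step 25. [r5c1∈{3}] only 3 remains possible at r5c1 ⇒ r5c1=3.
Step 26. [r4c9∈{3}] r4c9 is down to just 3, so r4c9=3.
Step 27. [r1c6∈{9}] r1c6 is down to just 9 ⇒ r1c6=9.
Step 28. [r6c6∈{8}] only 8 remains possible at r6c6, so r6c6=8.
Step 29. [r8c8∈{1}] only 1 remains possible at r8c8. So r8c8=1.
Step 30. [r5c7∈{4}] nothing but 4 survives at r5c7, so r5c7=4.
Step 31. [r2c6∈{3}] only 3 remains possible at r2c6, so r2c6=3.
Step 32. [r8c6∈{5}] r8c6's peers cover all but 5. So r8c6=5.
Step 33. [r7c9∈{8}] only 8 remains possible at r7c9. So r7c9=8.
Step 34. [r6c1∈{2}] r6c1 is down to just 2. So r6c1=2.
Step 35. [r9c6∈{6}] r9c6 is down to just 6, so r9c6=6.
Step 36. [r5c4∈{5}] r5c4's peers cover all but 5 ⇒ r5c4=5.
Step 37. [r7c5∈{4}] only 4 remains possible at r7c5. So r7c5=4.
Step 38. [r7c1∈{6}] r7c1 is down to just 6 ⇒ r7c1=6.
Step 39. [r3c6∈{7}] r3c6's peers cover all but 7, so r3c6=7.

Answer: 1 8 2 4 5 9 3 6 7 / 7 9 6 2 8 3 5 4 1 / 4 5 3 6 1 7 8 2 9 / 5 6 8 7 2 4 1 9 3 / 3 7 9 5 6 1 4 8 2 / 2 1 4 3 9 8 6 7 5 / 6 3 1 9 4 2 7 5 8 / 9 4 7 8 3 5 2 1 6 / 8 2 5 1 7 6 9 3 4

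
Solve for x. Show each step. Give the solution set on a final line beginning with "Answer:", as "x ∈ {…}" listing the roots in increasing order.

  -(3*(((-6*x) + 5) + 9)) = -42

Step 1. [-(3*(((-6*x) + 5) + 9)) = -42] LHS negated; negate both sides. So neg: 3*(((-6*x) + 5) + 9) = 42.
Step 2. [3*(((-6*x) + 5) + 9) = 42] divide by the outer 3. So div: ((-6*x) + 5) + 9 = 14.
Step 3. [((-6*x) + 5) + 9 = 14] +9 is outermost — subtract 9 both sides, so sub: (-6*x) + 5 = 5.
Step 4. [(-6*x) + 5 = 5] peel the +5: subtract 5 from each side, so sub: -6*x = 0.
Step 5. [-6*x = 0] divide by the outer -6 ⇒ div: x = 0.

Answer: x ∈ {0}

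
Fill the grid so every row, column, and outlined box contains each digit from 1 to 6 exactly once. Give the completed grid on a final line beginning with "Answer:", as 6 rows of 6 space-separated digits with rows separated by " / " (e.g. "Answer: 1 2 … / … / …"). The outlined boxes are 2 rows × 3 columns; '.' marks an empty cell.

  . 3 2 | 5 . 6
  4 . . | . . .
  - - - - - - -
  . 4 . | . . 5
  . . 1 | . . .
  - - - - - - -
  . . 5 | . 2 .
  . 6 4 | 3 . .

Step 1. [r5c2∈{1}] r5c2's peers cover all but 1 ⇒ r5c2=1.
Step 2. [r4c2∈{2,5}] r4c2 is the only open cell in col 2 admitting 2 ⇒ r4c2=2.
Step 3. [r3c3∈{3,6}] 3 has one home in col 3: r3c3, so r3c3=3.
Step 4. [r3c4∈{1,2,6}] row 3 places 2 nowhere but r3c4. So r3c4=2.
Step 5. [r3c5∈{1,6}] 1 has one home in row 3: r3c5. So r3c5=1.
Step 6. [r4c5∈{3,4,6}] across col 5, 6 lands solely at r4c5, so r4c5=6.
Step 7. [r4c4∈{4}] r4c4's peers cover all but 4. So r4c4=4.
Step 8. [r2c6∈{1,2,3}] in row 2, 2 fits only at r2c6, so r2c6=2.
Step 9. [r1c5∈{4}] nothing but 4 survives at r1c5, so r1c5=4.
Step 10. [r2c3∈{6}] nothing but 6 survives at r2c3 ⇒ r2c3=6.
Step 11. [r3c1∈{6}] nothing but 6 survives at r3c1 ⇒ r3c1=6.
Step 12. [r6c6∈{1}] r6c6's peers cover all but 1 ⇒ r6c6=1.
Step 13. [r5c6∈{4}] r5c6 is down to just 4, so r5c6=4.
Step 14. [r5c1∈{3}] r5c1 is down to just 3. So r5c1=3.
Step 15. [r2c5∈{3}] r2c5 is down to just 3, so r2c5=3.
Step 16. [r5c4∈{6}] only 6 remains possible at r5c4 ⇒ r5c4=6.
Step 17. [r4c6∈{3}] nothing but 3 survives at r4c6 ⇒ r4c6=3.
Step 18. [r6c5∈{5}] nothing but 5 survives at r6c5, so r6c5=5.
Step 19. [r4c1∈{5}] only 5 remains possible at r4c1. So r4c1=5.
Step 20. [r2c2∈{5}] r2c2 has the single candidate 5 ⇒ r2c2=5.
Step 21. [r2c4∈{1}] nothing but 1 survives at r2c4. So r2c4=1.
Step 22. [r1c1∈{1}] only 1 remains possible at r1c1. So r1c1=1.
Step 23. [r6c1∈{2}] r6c1 is down to just 2 ⇒ r6c1=2.

Answer: 1 3 2 5 4 6 / 4 5 6 1 3 2 / 6 4 3 2 1 5 / 5 2 1 4 6 3 / 3 1 5 6 2 4 / 2 6 4 3 5 1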